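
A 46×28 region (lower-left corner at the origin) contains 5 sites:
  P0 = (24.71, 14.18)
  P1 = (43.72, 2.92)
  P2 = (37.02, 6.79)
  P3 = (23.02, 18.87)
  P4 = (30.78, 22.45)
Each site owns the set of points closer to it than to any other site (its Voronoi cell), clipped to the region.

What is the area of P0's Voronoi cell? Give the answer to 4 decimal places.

Area of P0's cell: 385.4810

1. box [0,46]×[0,28]: [(0, 0) (46, 0) (46, 28) (0, 28)]
2. ⊥bis P0·P1 via (34.215,8.55): [(0, 0) (29.1507, 0) (45.7356, 28) (0, 28)]  |A|=1048.408
3. ⊥bis P0·P2 via (30.865,10.485): [(0, 0) (24.5706, 0) (41.3797, 28) (0, 28)]  |A|=923.304
4. ⊥bis P0·P3 via (23.865,16.525): [(0, 7.9255) (0, 0) (24.5706, 0) (37.4241, 21.4109)]  |A|=411.3408
5. ⊥bis P0·P4 via (27.745,18.315): [(28.1031, 18.0522) (0, 7.9255) (0, 0) (24.5706, 0) (33.1736, 14.3305)]  |A|=385.481
6. canonical 5-gon: [(28.1031, 18.0522) (0, 7.9255) (0, 0) (24.5706, 0) (33.1736, 14.3305)]
7. shoelace: 385.481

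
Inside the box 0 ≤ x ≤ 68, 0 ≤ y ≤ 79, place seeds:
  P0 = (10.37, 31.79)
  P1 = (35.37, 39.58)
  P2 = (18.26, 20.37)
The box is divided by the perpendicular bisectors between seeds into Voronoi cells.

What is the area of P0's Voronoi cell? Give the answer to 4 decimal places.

Area of P0's cell: 965.2260

1. box [0,68]×[0,79]: [(0, 0) (68, 0) (68, 79) (0, 79)]
2. ⊥bis P0·P1 via (22.87,35.685): [(0, 0) (33.9894, 0) (9.373, 79) (0, 79)]  |A|=1712.8184
3. ⊥bis P0·P2 via (14.315,26.08): [(0, 16.1899) (23.8173, 32.645) (9.373, 79) (0, 79)]  |A|=965.226
4. canonical 4-gon: [(0, 16.1899) (23.8173, 32.645) (9.373, 79) (0, 79)]
5. shoelace: 965.226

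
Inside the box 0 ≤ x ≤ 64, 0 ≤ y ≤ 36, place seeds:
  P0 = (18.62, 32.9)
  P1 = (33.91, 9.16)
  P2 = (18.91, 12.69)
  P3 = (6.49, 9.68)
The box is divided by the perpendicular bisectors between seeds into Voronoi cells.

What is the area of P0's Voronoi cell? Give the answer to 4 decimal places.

1. box [0,64]×[0,36]: [(0, 0) (64, 0) (64, 36) (0, 36)]
2. ⊥bis P0·P1 via (26.265,21.03): [(0, 4.1137) (49.5082, 36) (0, 36)]  |A|=789.3147
3. ⊥bis P0·P2 via (18.765,22.795): [(0, 22.5257) (29.2388, 22.9453) (49.5082, 36) (0, 36)]  |A|=520.1428
4. ⊥bis P0·P3 via (12.555,21.29): [(0, 27.8487) (9.9171, 22.668) (29.2388, 22.9453) (49.5082, 36) (0, 36)]  |A|=493.7488
5. canonical 5-gon: [(0, 27.8487) (9.9171, 22.668) (29.2388, 22.9453) (49.5082, 36) (0, 36)]
6. shoelace: 493.7488

Area of P0's cell: 493.7488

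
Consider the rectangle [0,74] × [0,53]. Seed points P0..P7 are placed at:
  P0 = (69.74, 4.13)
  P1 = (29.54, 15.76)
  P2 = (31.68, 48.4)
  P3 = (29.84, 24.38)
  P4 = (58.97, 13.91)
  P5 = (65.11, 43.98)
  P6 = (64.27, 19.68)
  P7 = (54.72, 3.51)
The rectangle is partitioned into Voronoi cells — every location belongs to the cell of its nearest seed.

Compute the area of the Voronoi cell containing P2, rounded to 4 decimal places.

1. box [0,74]×[0,53]: [(0, 0) (74, 0) (74, 53) (0, 53)]
2. ⊥bis P2·P0 via (50.71,26.265): [(0, 0) (20.1595, 0) (74, 46.288) (74, 53) (0, 53)]  |A|=2675.9163
3. ⊥bis P2·P1 via (30.61,32.08): [(0, 34.0869) (55.5703, 30.4435) (74, 46.288) (74, 53) (0, 53)]  |A|=1421.9435
4. ⊥bis P2·P3 via (30.76,36.39): [(0, 38.7463) (59.8914, 34.1585) (74, 46.288) (74, 53) (0, 53)]  |A|=1171.3226
5. ⊥bis P2·P4 via (45.325,31.155): [(0, 38.7463) (50.0716, 34.9107) (72.9334, 53) (0, 53)]  |A|=1016.5104
6. ⊥bis P2·P5 via (48.395,46.19): [(0, 38.7463) (46.9354, 35.1509) (49.2954, 53) (0, 53)]  |A|=774.4407
7. ⊥bis P2·P6 via (47.975,34.04): [(0, 38.7463) (46.9354, 35.1509) (49.2954, 53) (0, 53)]  |A|=774.4407
8. ⊥bis P2·P7 via (43.2,25.955): [(0, 38.7463) (46.9354, 35.1509) (49.2954, 53) (0, 53)]  |A|=774.4407
9. canonical 4-gon: [(0, 38.7463) (46.9354, 35.1509) (49.2954, 53) (0, 53)]
10. shoelace: 774.4407

Area of P2's cell: 774.4407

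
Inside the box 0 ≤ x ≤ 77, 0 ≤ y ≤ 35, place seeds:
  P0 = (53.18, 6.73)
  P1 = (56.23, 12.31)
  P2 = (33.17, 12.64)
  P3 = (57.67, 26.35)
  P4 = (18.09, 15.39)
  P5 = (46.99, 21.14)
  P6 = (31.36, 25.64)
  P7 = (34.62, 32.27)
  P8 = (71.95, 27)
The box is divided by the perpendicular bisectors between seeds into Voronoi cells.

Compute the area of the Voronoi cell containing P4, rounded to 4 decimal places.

Area of P4's cell: 786.5629

1. box [0,77]×[0,35]: [(0, 0) (77, 0) (77, 35) (0, 35)]
2. ⊥bis P4·P0 via (35.635,11.06): [(0, 0) (32.9055, 0) (41.5432, 35) (0, 35)]  |A|=1302.8524
3. ⊥bis P4·P1 via (37.16,13.85): [(0, 0) (32.9055, 0) (37.5668, 18.8876) (38.868, 35) (0, 35)]  |A|=1281.2999
4. ⊥bis P4·P2 via (25.63,14.015): [(0, 0) (23.0742, 0) (29.4568, 35) (0, 35)]  |A|=919.2935
5. ⊥bis P4·P3 via (37.88,20.87): [(0, 0) (23.0742, 0) (29.4568, 35) (0, 35)]  |A|=919.2935
6. ⊥bis P4·P5 via (32.54,18.265): [(0, 0) (23.0742, 0) (29.339, 34.3536) (29.2104, 35) (0, 35)]  |A|=919.2138
7. ⊥bis P4·P6 via (24.725,20.515): [(0, 0) (23.0742, 0) (26.4161, 18.3257) (13.5365, 35) (0, 35)]  |A|=786.5629
8. ⊥bis P4·P7 via (26.355,23.83): [(0, 0) (23.0742, 0) (26.4161, 18.3257) (13.5365, 35) (0, 35)]  |A|=786.5629
9. ⊥bis P4·P8 via (45.02,21.195): [(0, 0) (23.0742, 0) (26.4161, 18.3257) (13.5365, 35) (0, 35)]  |A|=786.5629
10. canonical 5-gon: [(0, 0) (23.0742, 0) (26.4161, 18.3257) (13.5365, 35) (0, 35)]
11. shoelace: 786.5629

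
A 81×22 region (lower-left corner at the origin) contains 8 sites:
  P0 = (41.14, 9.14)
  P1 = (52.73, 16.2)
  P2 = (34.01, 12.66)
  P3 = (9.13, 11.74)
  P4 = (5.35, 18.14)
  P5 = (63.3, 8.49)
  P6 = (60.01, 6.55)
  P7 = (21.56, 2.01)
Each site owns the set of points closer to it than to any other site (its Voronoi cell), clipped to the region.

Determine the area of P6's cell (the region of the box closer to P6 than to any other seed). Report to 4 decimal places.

1. box [0,81]×[0,22]: [(0, 0) (81, 0) (81, 22) (0, 22)]
2. ⊥bis P6·P0 via (50.575,7.845): [(49.4982, 0) (81, 0) (81, 22) (52.5178, 22)]  |A|=659.8231
3. ⊥bis P6·P1 via (56.37,11.375): [(50.4461, 6.906) (49.4982, 0) (81, 0) (81, 22) (70.454, 22)]  |A|=524.4592
4. ⊥bis P6·P2 via (47.01,9.605): [(50.4461, 6.906) (49.4982, 0) (81, 0) (81, 22) (70.454, 22)]  |A|=524.4592
5. ⊥bis P6·P3 via (34.57,9.145): [(50.4461, 6.906) (49.4982, 0) (81, 0) (81, 22) (70.454, 22)]  |A|=524.4592
6. ⊥bis P6·P4 via (32.68,12.345): [(50.4461, 6.906) (49.4982, 0) (81, 0) (81, 22) (70.454, 22)]  |A|=524.4592
7. ⊥bis P6·P5 via (61.655,7.52): [(58.4545, 12.9476) (50.4461, 6.906) (49.4982, 0) (66.0893, 0)]  |A|=132.1967
8. ⊥bis P6·P7 via (40.785,4.28): [(58.4545, 12.9476) (50.4461, 6.906) (49.4982, 0) (66.0893, 0)]  |A|=132.1967
9. canonical 4-gon: [(58.4545, 12.9476) (50.4461, 6.906) (49.4982, 0) (66.0893, 0)]
10. shoelace: 132.1967

Area of P6's cell: 132.1967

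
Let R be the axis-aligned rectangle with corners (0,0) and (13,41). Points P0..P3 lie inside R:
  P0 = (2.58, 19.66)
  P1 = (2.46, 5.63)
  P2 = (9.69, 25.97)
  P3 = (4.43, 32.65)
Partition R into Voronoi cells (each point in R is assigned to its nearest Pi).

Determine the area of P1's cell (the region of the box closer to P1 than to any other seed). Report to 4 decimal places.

1. box [0,13]×[0,41]: [(0, 0) (13, 0) (13, 41) (0, 41)]
2. ⊥bis P1·P0 via (2.52,12.645): [(0, 12.6666) (0, 0) (13, 0) (13, 12.5554)]  |A|=163.9425
3. ⊥bis P1·P2 via (6.075,15.8): [(0, 12.6666) (0, 0) (13, 0) (13, 12.5554)]  |A|=163.9425
4. ⊥bis P1·P3 via (3.445,19.14): [(0, 12.6666) (0, 0) (13, 0) (13, 12.5554)]  |A|=163.9425
5. canonical 4-gon: [(0, 12.6666) (0, 0) (13, 0) (13, 12.5554)]
6. shoelace: 163.9425

Area of P1's cell: 163.9425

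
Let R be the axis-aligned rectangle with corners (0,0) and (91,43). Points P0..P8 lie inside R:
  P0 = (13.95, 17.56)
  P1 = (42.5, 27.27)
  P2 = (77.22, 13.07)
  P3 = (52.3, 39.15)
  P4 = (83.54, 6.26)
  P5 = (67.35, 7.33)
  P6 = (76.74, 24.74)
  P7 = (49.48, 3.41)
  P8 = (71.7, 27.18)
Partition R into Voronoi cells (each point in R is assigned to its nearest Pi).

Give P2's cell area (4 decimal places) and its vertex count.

Area of P2's cell: 161.4118 (4 vertices)

1. box [0,91]×[0,43]: [(0, 0) (91, 0) (91, 43) (0, 43)]
2. ⊥bis P2·P0 via (45.585,15.315): [(44.4982, 0) (91, 0) (91, 43) (47.5497, 43)]  |A|=1933.9713
3. ⊥bis P2·P1 via (59.86,20.17): [(51.6107, 0) (91, 0) (91, 43) (69.1972, 43)]  |A|=1315.6301
4. ⊥bis P2·P3 via (64.76,26.11): [(60.7045, 22.2349) (51.6107, 0) (91, 0) (91, 43) (82.4362, 43)]  |A|=1178.1749
5. ⊥bis P2·P4 via (80.38,9.665): [(60.7045, 22.2349) (51.6107, 0) (69.9657, 0) (91, 19.5209) (91, 43) (82.4362, 43)]  |A|=972.8707
6. ⊥bis P2·P5 via (72.285,10.2): [(63.6495, 25.0489) (75.3246, 4.9734) (91, 19.5209) (91, 43) (82.4362, 43)]  |A|=640.2159
7. ⊥bis P2·P6 via (76.98,18.905): [(67.4505, 18.513) (75.3246, 4.9734) (90.9558, 19.4798)]  |A|=162.9337
8. ⊥bis P2·P7 via (63.35,8.24): [(67.4505, 18.513) (75.3246, 4.9734) (90.9558, 19.4798)]  |A|=162.9337
9. ⊥bis P2·P8 via (74.46,20.125): [(70.679, 18.6458) (67.9859, 17.5923) (75.3246, 4.9734) (90.9558, 19.4798)]  |A|=161.4118
10. canonical 4-gon: [(70.679, 18.6458) (67.9859, 17.5923) (75.3246, 4.9734) (90.9558, 19.4798)]
11. shoelace: 161.4118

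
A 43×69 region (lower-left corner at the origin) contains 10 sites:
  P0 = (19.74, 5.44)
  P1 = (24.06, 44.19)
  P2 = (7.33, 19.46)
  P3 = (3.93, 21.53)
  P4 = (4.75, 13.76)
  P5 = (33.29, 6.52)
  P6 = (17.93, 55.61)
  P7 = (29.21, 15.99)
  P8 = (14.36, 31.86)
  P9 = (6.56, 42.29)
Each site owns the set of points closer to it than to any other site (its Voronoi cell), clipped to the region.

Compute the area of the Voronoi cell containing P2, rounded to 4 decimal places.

1. box [0,43]×[0,69]: [(0, 0) (43, 0) (43, 69) (0, 69)]
2. ⊥bis P2·P0 via (13.535,12.45): [(0, 0.4693) (43, 38.5314) (43, 69) (0, 69)]  |A|=2128.4857
3. ⊥bis P2·P1 via (15.695,31.825): [(0, 42.4428) (0, 0.4693) (26.8773, 24.2601)]  |A|=564.0664
4. ⊥bis P2·P3 via (5.63,20.495): [(13.4519, 33.3425) (0, 11.2477) (0, 0.4693) (26.8773, 24.2601)]  |A|=354.2503
5. ⊥bis P2·P4 via (6.04,16.61): [(13.4519, 33.3425) (3.8643, 17.5948) (14.1087, 12.9578) (26.8773, 24.2601)]  |A|=236.7452
6. ⊥bis P2·P5 via (20.31,12.99): [(26.1672, 24.7405) (13.4519, 33.3425) (3.8643, 17.5948) (14.1087, 12.9578) (25.1779, 22.7559)]  |A|=235.8029
7. ⊥bis P2·P6 via (12.63,37.535): [(26.1672, 24.7405) (13.4519, 33.3425) (3.8643, 17.5948) (14.1087, 12.9578) (25.1779, 22.7559)]  |A|=235.8029
8. ⊥bis P2·P7 via (18.27,17.725): [(20.04, 28.8856) (13.4519, 33.3425) (3.8643, 17.5948) (14.1087, 12.9578) (18.0701, 16.4643)]  |A|=189.7251
9. ⊥bis P2·P8 via (10.845,25.66): [(18.8121, 21.1432) (9.3058, 26.5326) (3.8643, 17.5948) (14.1087, 12.9578) (18.0701, 16.4643)]  |A|=117.9441
10. ⊥bis P2·P9 via (6.945,30.875): [(18.8121, 21.1432) (9.3058, 26.5326) (3.8643, 17.5948) (14.1087, 12.9578) (18.0701, 16.4643)]  |A|=117.9441
11. canonical 5-gon: [(18.8121, 21.1432) (9.3058, 26.5326) (3.8643, 17.5948) (14.1087, 12.9578) (18.0701, 16.4643)]
12. shoelace: 117.9441

Area of P2's cell: 117.9441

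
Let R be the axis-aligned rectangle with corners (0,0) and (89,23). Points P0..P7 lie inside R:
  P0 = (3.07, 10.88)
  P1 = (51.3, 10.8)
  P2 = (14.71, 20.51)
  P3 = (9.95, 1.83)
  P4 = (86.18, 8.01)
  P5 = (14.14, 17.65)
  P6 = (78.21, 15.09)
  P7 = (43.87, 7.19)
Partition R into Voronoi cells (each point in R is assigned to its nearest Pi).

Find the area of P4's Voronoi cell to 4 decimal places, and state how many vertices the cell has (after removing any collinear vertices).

Area of P4's cell: 163.9152 (3 vertices)

1. box [0,89]×[0,23]: [(0, 0) (89, 0) (89, 23) (0, 23)]
2. ⊥bis P4·P0 via (44.625,9.445): [(44.2988, 0) (89, 0) (89, 23) (45.0931, 23)]  |A|=1018.9928
3. ⊥bis P4·P1 via (68.74,9.405): [(67.9877, 0) (89, 0) (89, 23) (69.8274, 23)]  |A|=462.1258
4. ⊥bis P4·P2 via (50.445,14.26): [(67.9877, 0) (89, 0) (89, 23) (69.8274, 23)]  |A|=462.1258
5. ⊥bis P4·P3 via (48.065,4.92): [(67.9877, 0) (89, 0) (89, 23) (69.8274, 23)]  |A|=462.1258
6. ⊥bis P4·P5 via (50.16,12.83): [(67.9877, 0) (89, 0) (89, 23) (69.8274, 23)]  |A|=462.1258
7. ⊥bis P4·P6 via (82.195,11.55): [(71.9348, 0) (89, 0) (89, 19.2104)]  |A|=163.9152
8. ⊥bis P4·P7 via (65.025,7.6): [(71.9348, 0) (89, 0) (89, 19.2104)]  |A|=163.9152
9. canonical 3-gon: [(71.9348, 0) (89, 0) (89, 19.2104)]
10. shoelace: 163.9152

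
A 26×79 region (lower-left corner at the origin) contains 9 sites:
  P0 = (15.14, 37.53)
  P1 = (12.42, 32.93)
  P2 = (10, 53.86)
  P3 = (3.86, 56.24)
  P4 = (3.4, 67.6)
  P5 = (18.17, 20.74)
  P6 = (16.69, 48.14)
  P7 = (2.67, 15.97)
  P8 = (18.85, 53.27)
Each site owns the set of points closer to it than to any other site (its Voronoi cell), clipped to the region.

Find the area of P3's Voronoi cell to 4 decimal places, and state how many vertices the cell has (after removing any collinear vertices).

1. box [0,26]×[0,79]: [(0, 0) (26, 0) (26, 79) (0, 79)]
2. ⊥bis P3·P0 via (9.5,46.885): [(0, 41.1576) (26, 56.8326) (26, 79) (0, 79)]  |A|=780.1274
3. ⊥bis P3·P1 via (8.14,44.585): [(0, 41.5958) (1.8595, 42.2786) (26, 56.8326) (26, 79) (0, 79)]  |A|=779.7199
4. ⊥bis P3·P2 via (6.93,55.05): [(0, 41.5958) (1.8595, 42.2786) (2.0161, 42.3731) (16.2136, 79) (0, 79)]  |A|=334.6667
5. ⊥bis P3·P4 via (3.63,61.92): [(0, 61.773) (0, 41.5958) (1.8595, 42.2786) (2.0161, 42.3731) (9.6881, 62.1653)]  |A|=114.7436
6. ⊥bis P3·P5 via (11.015,38.49): [(0, 61.773) (0, 41.5958) (1.8595, 42.2786) (2.0161, 42.3731) (9.6881, 62.1653)]  |A|=114.7436
7. ⊥bis P3·P6 via (10.275,52.19): [(0, 61.773) (0, 41.5958) (1.8595, 42.2786) (2.0161, 42.3731) (9.6881, 62.1653)]  |A|=114.7436
8. ⊥bis P3·P7 via (3.265,36.105): [(0, 61.773) (0, 41.5958) (1.8595, 42.2786) (2.0161, 42.3731) (9.6881, 62.1653)]  |A|=114.7436
9. ⊥bis P3·P8 via (11.355,54.755): [(0, 61.773) (0, 41.5958) (1.8595, 42.2786) (2.0161, 42.3731) (9.6881, 62.1653)]  |A|=114.7436
10. canonical 5-gon: [(0, 61.773) (0, 41.5958) (1.8595, 42.2786) (2.0161, 42.3731) (9.6881, 62.1653)]
11. shoelace: 114.7436

Area of P3's cell: 114.7436 (5 vertices)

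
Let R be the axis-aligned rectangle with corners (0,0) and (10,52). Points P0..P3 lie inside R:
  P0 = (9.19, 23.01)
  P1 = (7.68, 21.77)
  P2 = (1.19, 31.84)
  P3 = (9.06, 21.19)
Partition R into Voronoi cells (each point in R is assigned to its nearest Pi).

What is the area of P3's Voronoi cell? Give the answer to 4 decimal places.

Area of P3's cell: 132.3674

1. box [0,10]×[0,52]: [(0, 0) (10, 0) (10, 52) (0, 52)]
2. ⊥bis P3·P0 via (9.125,22.1): [(0, 22.7518) (0, 0) (10, 0) (10, 22.0375)]  |A|=223.9464
3. ⊥bis P3·P1 via (8.37,21.48): [(8.645, 22.1343) (0, 1.5652) (0, 0) (10, 0) (10, 22.0375)]  |A|=132.3674
4. ⊥bis P3·P2 via (5.125,26.515): [(8.645, 22.1343) (0, 1.5652) (0, 0) (10, 0) (10, 22.0375)]  |A|=132.3674
5. canonical 5-gon: [(8.645, 22.1343) (0, 1.5652) (0, 0) (10, 0) (10, 22.0375)]
6. shoelace: 132.3674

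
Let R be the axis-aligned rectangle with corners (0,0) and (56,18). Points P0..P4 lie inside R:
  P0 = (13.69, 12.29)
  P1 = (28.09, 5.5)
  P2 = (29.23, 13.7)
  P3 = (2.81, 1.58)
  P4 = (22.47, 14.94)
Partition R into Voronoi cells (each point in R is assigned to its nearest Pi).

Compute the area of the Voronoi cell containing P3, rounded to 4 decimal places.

Area of P3's cell: 115.4566

1. box [0,56]×[0,18]: [(0, 0) (56, 0) (56, 18) (0, 18)]
2. ⊥bis P3·P0 via (8.25,6.935): [(0, 15.316) (0, 0) (15.0766, 0)]  |A|=115.4566
3. ⊥bis P3·P1 via (15.45,3.54): [(0, 15.316) (0, 0) (15.0766, 0)]  |A|=115.4566
4. ⊥bis P3·P2 via (16.02,7.64): [(0, 15.316) (0, 0) (15.0766, 0)]  |A|=115.4566
5. ⊥bis P3·P4 via (12.64,8.26): [(0, 15.316) (0, 0) (15.0766, 0)]  |A|=115.4566
6. canonical 3-gon: [(0, 15.316) (0, 0) (15.0766, 0)]
7. shoelace: 115.4566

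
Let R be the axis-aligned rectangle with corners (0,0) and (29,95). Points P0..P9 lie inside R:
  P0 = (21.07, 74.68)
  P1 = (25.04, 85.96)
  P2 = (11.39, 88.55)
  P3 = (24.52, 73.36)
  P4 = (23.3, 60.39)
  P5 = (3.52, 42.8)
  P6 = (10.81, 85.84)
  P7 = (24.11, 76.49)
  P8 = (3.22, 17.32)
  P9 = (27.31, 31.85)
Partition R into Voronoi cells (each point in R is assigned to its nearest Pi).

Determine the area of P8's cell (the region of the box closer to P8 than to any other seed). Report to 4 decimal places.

1. box [0,29]×[0,95]: [(0, 0) (29, 0) (29, 95) (0, 95)]
2. ⊥bis P8·P0 via (12.145,46): [(0, 49.7794) (0, 0) (29, 0) (29, 40.7549)]  |A|=1312.7471
3. ⊥bis P8·P1 via (14.13,51.64): [(0, 49.7794) (0, 0) (29, 0) (29, 40.7549)]  |A|=1312.7471
4. ⊥bis P8·P2 via (7.305,52.935): [(0, 49.7794) (0, 0) (29, 0) (29, 40.7549)]  |A|=1312.7471
5. ⊥bis P8·P3 via (13.87,45.34): [(12.0818, 46.0197) (0, 49.7794) (0, 0) (29, 0) (29, 39.5893)]  |A|=1302.8876
6. ⊥bis P8·P4 via (13.26,38.855): [(0, 45.037) (0, 0) (29, 0) (29, 31.5167)]  |A|=1110.0298
7. ⊥bis P8·P5 via (3.37,30.06): [(0, 30.0997) (0, 0) (29, 0) (29, 29.7582)]  |A|=867.9397
8. ⊥bis P8·P6 via (7.015,51.58): [(0, 30.0997) (0, 0) (29, 0) (29, 29.7582)]  |A|=867.9397
9. ⊥bis P8·P7 via (13.665,46.905): [(0, 30.0997) (0, 0) (29, 0) (29, 29.7582)]  |A|=867.9397
10. ⊥bis P8·P9 via (15.265,24.585): [(12.0242, 29.9581) (0, 30.0997) (0, 0) (29, 0) (29, 1.8131)]  |A|=630.7438
11. canonical 5-gon: [(12.0242, 29.9581) (0, 30.0997) (0, 0) (29, 0) (29, 1.8131)]
12. shoelace: 630.7438

Area of P8's cell: 630.7438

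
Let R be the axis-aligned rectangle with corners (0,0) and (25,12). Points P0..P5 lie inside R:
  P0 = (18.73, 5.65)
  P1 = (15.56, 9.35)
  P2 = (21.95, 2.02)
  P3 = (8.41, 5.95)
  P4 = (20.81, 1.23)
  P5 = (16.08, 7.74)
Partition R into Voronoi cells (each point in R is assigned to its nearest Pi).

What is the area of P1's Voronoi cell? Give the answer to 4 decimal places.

1. box [0,25]×[0,12]: [(0, 0) (25, 0) (25, 12) (0, 12)]
2. ⊥bis P1·P0 via (17.145,7.5): [(0, 0) (8.3911, 0) (22.3974, 12) (0, 12)]  |A|=184.7305
3. ⊥bis P1·P2 via (18.755,5.685): [(0, 0) (8.3911, 0) (22.3974, 12) (0, 12)]  |A|=184.7305
4. ⊥bis P1·P3 via (11.985,7.65): [(13.5294, 4.4023) (22.3974, 12) (9.9165, 12)]  |A|=47.4132
5. ⊥bis P1·P4 via (18.185,5.29): [(13.5294, 4.4023) (22.3974, 12) (9.9165, 12)]  |A|=47.4132
6. ⊥bis P1·P5 via (15.82,8.545): [(12.1267, 7.3521) (19.9045, 9.8642) (22.3974, 12) (9.9165, 12)]  |A|=34.1796
7. canonical 4-gon: [(12.1267, 7.3521) (19.9045, 9.8642) (22.3974, 12) (9.9165, 12)]
8. shoelace: 34.1796

Area of P1's cell: 34.1796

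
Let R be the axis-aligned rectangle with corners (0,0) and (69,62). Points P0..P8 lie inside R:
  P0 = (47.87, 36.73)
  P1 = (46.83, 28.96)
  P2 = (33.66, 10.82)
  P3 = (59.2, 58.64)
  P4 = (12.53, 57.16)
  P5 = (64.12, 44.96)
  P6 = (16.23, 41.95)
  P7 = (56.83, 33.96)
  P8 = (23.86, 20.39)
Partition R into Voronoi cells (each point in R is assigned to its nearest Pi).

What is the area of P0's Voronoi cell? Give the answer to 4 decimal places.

1. box [0,69]×[0,62]: [(0, 0) (69, 0) (69, 62) (0, 62)]
2. ⊥bis P0·P1 via (47.35,32.845): [(0, 39.1827) (69, 29.9472) (69, 62) (0, 62)]  |A|=1893.0186
3. ⊥bis P0·P2 via (40.765,23.775): [(0, 46.132) (16.762, 36.9392) (69, 29.9472) (69, 62) (0, 62)]  |A|=1834.7764
4. ⊥bis P0·P3 via (53.535,47.685): [(0, 46.132) (16.762, 36.9392) (69, 29.9472) (69, 39.6878) (25.8526, 62) (0, 62)]  |A|=1353.4199
5. ⊥bis P0·P4 via (30.2,46.945): [(23.8659, 35.9883) (69, 29.9472) (69, 39.6878) (35.8997, 56.8045)]  |A|=667.3163
6. ⊥bis P0·P5 via (55.995,40.845): [(23.8659, 35.9883) (60.97, 31.022) (52.1745, 48.3885) (35.8997, 56.8045)]  |A|=520.3706
7. ⊥bis P0·P6 via (32.05,39.34): [(34.5446, 54.4602) (31.3322, 34.989) (60.97, 31.022) (52.1745, 48.3885) (35.8997, 56.8045)]  |A|=446.0771
8. ⊥bis P0·P7 via (52.35,35.345): [(34.5446, 54.4602) (31.3322, 34.989) (51.4092, 32.3017) (54.7874, 43.2293) (52.1745, 48.3885) (35.8997, 56.8045)]  |A|=391.677
9. ⊥bis P0·P8 via (35.865,28.56): [(34.5446, 54.4602) (31.3629, 35.1754) (31.5056, 34.9657) (51.4092, 32.3017) (54.7874, 43.2293) (52.1745, 48.3885) (35.8997, 56.8045)]  |A|=391.6605
10. canonical 7-gon: [(34.5446, 54.4602) (31.3629, 35.1754) (31.5056, 34.9657) (51.4092, 32.3017) (54.7874, 43.2293) (52.1745, 48.3885) (35.8997, 56.8045)]
11. shoelace: 391.6605

Area of P0's cell: 391.6605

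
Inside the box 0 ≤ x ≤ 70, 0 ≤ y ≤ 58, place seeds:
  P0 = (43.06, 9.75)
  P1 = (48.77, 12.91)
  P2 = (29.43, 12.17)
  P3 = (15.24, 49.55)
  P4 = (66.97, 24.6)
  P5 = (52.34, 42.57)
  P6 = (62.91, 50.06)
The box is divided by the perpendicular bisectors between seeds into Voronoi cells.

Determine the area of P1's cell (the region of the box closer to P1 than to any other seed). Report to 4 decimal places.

Area of P1's cell: 463.5126

1. box [0,70]×[0,58]: [(0, 0) (70, 0) (70, 58) (0, 58)]
2. ⊥bis P1·P0 via (45.915,11.33): [(52.1852, 0) (70, 0) (70, 58) (20.0871, 58)]  |A|=1964.103
3. ⊥bis P1·P2 via (39.1,12.54): [(38.6436, 24.4692) (52.1852, 0) (70, 0) (70, 58) (37.3606, 58)]  |A|=1674.5067
4. ⊥bis P1·P3 via (32.005,31.23): [(38.169, 36.8708) (38.6436, 24.4692) (52.1852, 0) (70, 0) (70, 58) (61.258, 58)]  |A|=1422.0405
5. ⊥bis P1·P4 via (57.87,18.755): [(43.2484, 41.5191) (38.169, 36.8708) (38.6436, 24.4692) (52.1852, 0) (69.9165, 0)]  |A|=572.4734
6. ⊥bis P1·P5 via (50.555,27.74): [(52.2282, 27.5386) (38.4627, 29.1955) (38.6436, 24.4692) (52.1852, 0) (69.9165, 0)]  |A|=463.5126
7. ⊥bis P1·P6 via (55.84,31.485): [(52.2282, 27.5386) (38.4627, 29.1955) (38.6436, 24.4692) (52.1852, 0) (69.9165, 0)]  |A|=463.5126
8. canonical 5-gon: [(52.2282, 27.5386) (38.4627, 29.1955) (38.6436, 24.4692) (52.1852, 0) (69.9165, 0)]
9. shoelace: 463.5126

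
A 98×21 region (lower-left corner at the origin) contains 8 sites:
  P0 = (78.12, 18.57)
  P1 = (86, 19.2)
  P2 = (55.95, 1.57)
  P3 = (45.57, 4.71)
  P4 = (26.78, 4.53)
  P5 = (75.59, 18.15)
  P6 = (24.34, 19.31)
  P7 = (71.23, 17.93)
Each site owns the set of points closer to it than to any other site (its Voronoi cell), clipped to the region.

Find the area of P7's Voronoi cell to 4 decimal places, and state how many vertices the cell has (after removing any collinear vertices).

1. box [0,98]×[0,21]: [(0, 0) (98, 0) (98, 21) (0, 21)]
2. ⊥bis P7·P0 via (74.675,18.25): [(0, 0) (76.3702, 0) (74.4196, 21) (0, 21)]  |A|=1583.2926
3. ⊥bis P7·P1 via (78.615,18.565): [(0, 0) (76.3702, 0) (74.4196, 21) (0, 21)]  |A|=1583.2926
4. ⊥bis P7·P2 via (63.59,9.75): [(74.0291, 0) (76.3702, 0) (74.4196, 21) (51.5448, 21)]  |A|=264.7658
5. ⊥bis P7·P3 via (58.4,11.32): [(55.1454, 17.6371) (74.0291, 0) (76.3702, 0) (74.4196, 21) (53.4129, 21)]  |A|=261.6248
6. ⊥bis P7·P4 via (49.005,11.23): [(55.1454, 17.6371) (74.0291, 0) (76.3702, 0) (74.4196, 21) (53.4129, 21)]  |A|=261.6248
7. ⊥bis P7·P5 via (73.41,18.04): [(55.1454, 17.6371) (74.0291, 0) (74.3203, 0) (73.2606, 21) (53.4129, 21)]  |A|=227.9318
8. ⊥bis P7·P6 via (47.785,18.62): [(55.1454, 17.6371) (74.0291, 0) (74.3203, 0) (73.2606, 21) (53.4129, 21)]  |A|=227.9318
9. canonical 5-gon: [(55.1454, 17.6371) (74.0291, 0) (74.3203, 0) (73.2606, 21) (53.4129, 21)]
10. shoelace: 227.9318

Area of P7's cell: 227.9318 (5 vertices)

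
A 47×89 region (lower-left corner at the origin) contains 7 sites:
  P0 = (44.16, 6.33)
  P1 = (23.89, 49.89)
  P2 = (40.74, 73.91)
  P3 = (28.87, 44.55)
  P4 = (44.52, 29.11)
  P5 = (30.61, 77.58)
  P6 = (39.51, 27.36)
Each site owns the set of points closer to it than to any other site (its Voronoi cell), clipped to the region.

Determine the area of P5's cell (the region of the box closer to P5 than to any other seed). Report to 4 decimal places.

Area of P5's cell: 818.7728

1. box [0,47]×[0,89]: [(0, 0) (47, 0) (47, 89) (0, 89)]
2. ⊥bis P5·P0 via (37.385,41.955): [(0, 34.8453) (47, 43.7835) (47, 89) (0, 89)]  |A|=2335.2225
3. ⊥bis P5·P1 via (27.25,63.735): [(0, 70.3482) (47, 58.9419) (47, 89) (0, 89)]  |A|=1144.6814
4. ⊥bis P5·P2 via (35.675,75.745): [(0, 70.3482) (30.9947, 62.8262) (40.4772, 89) (0, 89)]  |A|=818.7728
5. ⊥bis P5·P3 via (29.74,61.065): [(0, 70.3482) (30.9947, 62.8262) (40.4772, 89) (0, 89)]  |A|=818.7728
6. ⊥bis P5·P4 via (37.565,53.345): [(0, 70.3482) (30.9947, 62.8262) (40.4772, 89) (0, 89)]  |A|=818.7728
7. ⊥bis P5·P6 via (35.06,52.47): [(0, 70.3482) (30.9947, 62.8262) (40.4772, 89) (0, 89)]  |A|=818.7728
8. canonical 4-gon: [(0, 70.3482) (30.9947, 62.8262) (40.4772, 89) (0, 89)]
9. shoelace: 818.7728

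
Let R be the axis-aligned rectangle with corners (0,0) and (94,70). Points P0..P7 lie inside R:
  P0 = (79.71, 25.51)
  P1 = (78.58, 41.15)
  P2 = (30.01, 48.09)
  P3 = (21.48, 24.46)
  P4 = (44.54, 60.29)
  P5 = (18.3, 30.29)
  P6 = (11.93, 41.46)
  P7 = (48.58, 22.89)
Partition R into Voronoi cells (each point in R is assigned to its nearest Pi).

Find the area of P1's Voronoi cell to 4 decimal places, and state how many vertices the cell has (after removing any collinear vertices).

1. box [0,94]×[0,70]: [(0, 0) (94, 0) (94, 70) (0, 70)]
2. ⊥bis P1·P0 via (79.145,33.33): [(0, 27.6117) (94, 34.4033) (94, 70) (0, 70)]  |A|=3665.2947
3. ⊥bis P1·P2 via (54.295,44.62): [(52.4058, 31.3981) (94, 34.4033) (94, 70) (57.9215, 70)]  |A|=1436.6597
4. ⊥bis P1·P3 via (50.03,32.805): [(52.4058, 31.3981) (94, 34.4033) (94, 70) (57.9215, 70)]  |A|=1436.6597
5. ⊥bis P1·P4 via (61.56,50.72): [(52.9884, 35.4756) (52.4058, 31.3981) (94, 34.4033) (94, 70) (72.4008, 70)]  |A|=1186.7153
6. ⊥bis P1·P5 via (48.44,35.72): [(52.9884, 35.4756) (52.4058, 31.3981) (94, 34.4033) (94, 70) (72.4008, 70)]  |A|=1186.7153
7. ⊥bis P1·P6 via (45.255,41.305): [(52.9884, 35.4756) (52.4058, 31.3981) (94, 34.4033) (94, 70) (72.4008, 70)]  |A|=1186.7153
8. ⊥bis P1·P7 via (63.58,32.02): [(57.0644, 42.7247) (63.4719, 32.1976) (94, 34.4033) (94, 70) (72.4008, 70)]  |A|=1119.7084
9. canonical 5-gon: [(57.0644, 42.7247) (63.4719, 32.1976) (94, 34.4033) (94, 70) (72.4008, 70)]
10. shoelace: 1119.7084

Area of P1's cell: 1119.7084 (5 vertices)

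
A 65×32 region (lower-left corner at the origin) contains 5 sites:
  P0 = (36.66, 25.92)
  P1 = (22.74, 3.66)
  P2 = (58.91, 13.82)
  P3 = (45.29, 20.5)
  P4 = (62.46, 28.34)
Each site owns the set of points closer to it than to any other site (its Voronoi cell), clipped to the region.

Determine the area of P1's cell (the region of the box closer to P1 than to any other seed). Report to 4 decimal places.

1. box [0,65]×[0,32]: [(0, 0) (65, 0) (65, 32) (0, 32)]
2. ⊥bis P1·P0 via (29.7,14.79): [(0, 0) (53.3513, 0) (2.1788, 32) (0, 32)]  |A|=888.4814
3. ⊥bis P1·P2 via (40.825,8.74): [(0, 0) (43.28, 0) (41.134, 7.6399) (2.1788, 32) (0, 32)]  |A|=850.0099
4. ⊥bis P1·P3 via (34.015,12.08): [(0, 0) (43.0362, 0) (33.9986, 12.1019) (2.1788, 32) (0, 32)]  |A|=826.0653
5. ⊥bis P1·P4 via (42.6,16): [(0, 0) (43.0362, 0) (33.9986, 12.1019) (2.1788, 32) (0, 32)]  |A|=826.0653
6. canonical 5-gon: [(0, 0) (43.0362, 0) (33.9986, 12.1019) (2.1788, 32) (0, 32)]
7. shoelace: 826.0653

Area of P1's cell: 826.0653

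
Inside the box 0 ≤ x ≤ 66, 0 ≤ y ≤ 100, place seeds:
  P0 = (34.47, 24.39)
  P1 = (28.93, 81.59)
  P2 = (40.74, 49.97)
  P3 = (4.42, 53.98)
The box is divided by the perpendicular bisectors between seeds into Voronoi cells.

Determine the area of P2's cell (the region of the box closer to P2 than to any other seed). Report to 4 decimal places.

1. box [0,66]×[0,100]: [(0, 0) (66, 0) (66, 100) (0, 100)]
2. ⊥bis P2·P0 via (37.605,37.18): [(0, 46.3975) (66, 30.22) (66, 100) (0, 100)]  |A|=4071.6227
3. ⊥bis P2·P1 via (34.835,65.78): [(0, 52.7692) (0, 46.3975) (66, 30.22) (66, 77.4201)]  |A|=1767.8684
4. ⊥bis P2·P3 via (22.58,51.975): [(23.6426, 61.5997) (21.3855, 41.1556) (66, 30.22) (66, 77.4201)]  |A|=1468.0277
5. canonical 4-gon: [(23.6426, 61.5997) (21.3855, 41.1556) (66, 30.22) (66, 77.4201)]
6. shoelace: 1468.0277

Area of P2's cell: 1468.0277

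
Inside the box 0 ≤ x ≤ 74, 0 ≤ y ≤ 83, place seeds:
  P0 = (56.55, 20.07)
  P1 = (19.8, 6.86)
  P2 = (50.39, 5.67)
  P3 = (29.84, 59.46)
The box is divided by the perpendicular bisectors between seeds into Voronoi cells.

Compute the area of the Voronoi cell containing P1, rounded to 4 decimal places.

1. box [0,74]×[0,83]: [(0, 0) (74, 0) (74, 83) (0, 83)]
2. ⊥bis P1·P0 via (38.175,13.465): [(0, 0) (43.0151, 0) (13.1802, 83) (0, 83)]  |A|=2332.1055
3. ⊥bis P1·P2 via (35.095,6.265): [(0, 0) (34.8513, 0) (35.6485, 20.4936) (13.1802, 83) (0, 83)]  |A|=2248.4527
4. ⊥bis P1·P3 via (24.82,33.16): [(0, 37.8975) (0, 0) (34.8513, 0) (35.6485, 20.4936) (31.5578, 31.8739)]  |A|=1199.8578
5. canonical 5-gon: [(0, 37.8975) (0, 0) (34.8513, 0) (35.6485, 20.4936) (31.5578, 31.8739)]
6. shoelace: 1199.8578

Area of P1's cell: 1199.8578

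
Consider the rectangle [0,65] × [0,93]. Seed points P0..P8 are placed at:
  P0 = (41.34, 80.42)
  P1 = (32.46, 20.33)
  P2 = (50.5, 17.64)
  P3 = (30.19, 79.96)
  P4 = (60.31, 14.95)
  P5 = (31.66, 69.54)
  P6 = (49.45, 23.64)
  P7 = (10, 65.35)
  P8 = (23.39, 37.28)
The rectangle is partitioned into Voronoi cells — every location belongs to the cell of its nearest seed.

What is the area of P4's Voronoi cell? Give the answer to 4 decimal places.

Area of P4's cell: 282.5745

1. box [0,65]×[0,93]: [(0, 0) (65, 0) (65, 93) (0, 93)]
2. ⊥bis P4·P0 via (50.825,47.685): [(0, 32.9584) (0, 0) (65, 0) (65, 51.7922)]  |A|=2754.3953
3. ⊥bis P4·P1 via (46.385,17.64): [(52.2699, 48.1037) (42.9773, 0) (65, 0) (65, 51.7922)]  |A|=859.3452
4. ⊥bis P4·P2 via (55.405,16.295): [(50.9367, 0) (65, 0) (65, 51.2864)]  |A|=360.627
5. ⊥bis P4·P3 via (45.25,47.455): [(50.9367, 0) (65, 0) (65, 51.2864)]  |A|=360.627
6. ⊥bis P4·P5 via (45.985,42.245): [(50.9367, 0) (65, 0) (65, 51.2864)]  |A|=360.627
7. ⊥bis P4·P6 via (54.88,19.295): [(56.9302, 21.8572) (50.9367, 0) (65, 0) (65, 31.9421)]  |A|=282.5745
8. ⊥bis P4·P7 via (35.155,40.15): [(56.9302, 21.8572) (50.9367, 0) (65, 0) (65, 31.9421)]  |A|=282.5745
9. ⊥bis P4·P8 via (41.85,26.115): [(56.9302, 21.8572) (50.9367, 0) (65, 0) (65, 31.9421)]  |A|=282.5745
10. canonical 4-gon: [(56.9302, 21.8572) (50.9367, 0) (65, 0) (65, 31.9421)]
11. shoelace: 282.5745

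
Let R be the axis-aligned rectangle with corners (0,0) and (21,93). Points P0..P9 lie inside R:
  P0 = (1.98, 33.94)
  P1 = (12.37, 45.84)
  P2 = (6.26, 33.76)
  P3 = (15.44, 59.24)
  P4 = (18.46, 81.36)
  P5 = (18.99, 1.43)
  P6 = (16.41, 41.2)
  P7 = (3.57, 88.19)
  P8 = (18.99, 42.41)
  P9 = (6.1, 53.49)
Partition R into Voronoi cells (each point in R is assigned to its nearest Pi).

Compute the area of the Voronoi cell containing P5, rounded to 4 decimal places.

Area of P5's cell: 351.2267

1. box [0,21]×[0,93]: [(0, 0) (21, 0) (21, 93) (0, 93)]
2. ⊥bis P5·P0 via (10.485,17.685): [(0, 12.199) (0, 0) (21, 0) (21, 23.1867)]  |A|=371.5498
3. ⊥bis P5·P1 via (15.68,23.635): [(0, 12.199) (0, 0) (21, 0) (21, 23.1867)]  |A|=371.5498
4. ⊥bis P5·P2 via (12.625,17.595): [(3.2817, 13.916) (0, 12.199) (0, 0) (21, 0) (21, 20.8927)]  |A|=351.2267
5. ⊥bis P5·P3 via (17.215,30.335): [(3.2817, 13.916) (0, 12.199) (0, 0) (21, 0) (21, 20.8927)]  |A|=351.2267
6. ⊥bis P5·P4 via (18.725,41.395): [(3.2817, 13.916) (0, 12.199) (0, 0) (21, 0) (21, 20.8927)]  |A|=351.2267
7. ⊥bis P5·P6 via (17.7,21.315): [(3.2817, 13.916) (0, 12.199) (0, 0) (21, 0) (21, 20.8927)]  |A|=351.2267
8. ⊥bis P5·P7 via (11.28,44.81): [(3.2817, 13.916) (0, 12.199) (0, 0) (21, 0) (21, 20.8927)]  |A|=351.2267
9. ⊥bis P5·P8 via (18.99,21.92): [(3.2817, 13.916) (0, 12.199) (0, 0) (21, 0) (21, 20.8927)]  |A|=351.2267
10. ⊥bis P5·P9 via (12.545,27.46): [(3.2817, 13.916) (0, 12.199) (0, 0) (21, 0) (21, 20.8927)]  |A|=351.2267
11. canonical 5-gon: [(3.2817, 13.916) (0, 12.199) (0, 0) (21, 0) (21, 20.8927)]
12. shoelace: 351.2267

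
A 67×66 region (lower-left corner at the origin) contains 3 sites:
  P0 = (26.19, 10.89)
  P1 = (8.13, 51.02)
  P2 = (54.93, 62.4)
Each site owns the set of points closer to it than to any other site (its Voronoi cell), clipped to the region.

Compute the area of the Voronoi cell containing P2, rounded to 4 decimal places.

1. box [0,67]×[0,66]: [(0, 0) (67, 0) (67, 66) (0, 66)]
2. ⊥bis P2·P0 via (40.56,36.645): [(0, 59.2754) (67, 21.8928) (67, 66) (0, 66)]  |A|=1702.8635
3. ⊥bis P2·P1 via (31.53,56.71): [(35.7575, 39.3246) (67, 21.8928) (67, 66) (29.271, 66)]  |A|=1192.2284
4. canonical 4-gon: [(35.7575, 39.3246) (67, 21.8928) (67, 66) (29.271, 66)]
5. shoelace: 1192.2284

Area of P2's cell: 1192.2284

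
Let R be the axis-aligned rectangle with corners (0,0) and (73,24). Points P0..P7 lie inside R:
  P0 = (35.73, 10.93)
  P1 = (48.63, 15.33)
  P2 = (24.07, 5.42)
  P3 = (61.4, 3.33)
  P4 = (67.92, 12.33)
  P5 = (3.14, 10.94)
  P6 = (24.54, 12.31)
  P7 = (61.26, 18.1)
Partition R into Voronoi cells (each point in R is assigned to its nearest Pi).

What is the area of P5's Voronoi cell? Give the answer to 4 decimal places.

1. box [0,73]×[0,24]: [(0, 0) (73, 0) (73, 24) (0, 24)]
2. ⊥bis P5·P0 via (19.435,10.935): [(0, 0) (19.4316, 0) (19.439, 24) (0, 24)]  |A|=466.4478
3. ⊥bis P5·P1 via (25.885,13.135): [(0, 0) (19.4316, 0) (19.439, 24) (0, 24)]  |A|=466.4478
4. ⊥bis P5·P2 via (13.605,8.18): [(0, 0) (11.4476, 0) (17.7773, 24) (0, 24)]  |A|=350.6993
5. ⊥bis P5·P3 via (32.27,7.135): [(0, 0) (11.4476, 0) (17.7773, 24) (0, 24)]  |A|=350.6993
6. ⊥bis P5·P4 via (35.53,11.635): [(0, 0) (11.4476, 0) (17.7773, 24) (0, 24)]  |A|=350.6993
7. ⊥bis P5·P6 via (13.84,11.625): [(0, 0) (11.4476, 0) (13.9716, 9.5699) (13.0478, 24) (0, 24)]  |A|=316.5755
8. ⊥bis P5·P7 via (32.2,14.52): [(0, 0) (11.4476, 0) (13.9716, 9.5699) (13.0478, 24) (0, 24)]  |A|=316.5755
9. canonical 5-gon: [(0, 0) (11.4476, 0) (13.9716, 9.5699) (13.0478, 24) (0, 24)]
10. shoelace: 316.5755

Area of P5's cell: 316.5755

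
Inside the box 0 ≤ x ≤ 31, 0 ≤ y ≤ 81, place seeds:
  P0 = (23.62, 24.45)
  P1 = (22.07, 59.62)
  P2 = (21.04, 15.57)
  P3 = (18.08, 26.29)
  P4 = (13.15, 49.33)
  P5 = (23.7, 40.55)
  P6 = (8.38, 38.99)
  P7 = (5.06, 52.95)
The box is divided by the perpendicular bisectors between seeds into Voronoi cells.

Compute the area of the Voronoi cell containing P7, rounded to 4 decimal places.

1. box [0,31]×[0,81]: [(0, 0) (31, 0) (31, 81) (0, 81)]
2. ⊥bis P7·P0 via (14.34,38.7): [(0, 29.3614) (31, 49.5495) (31, 81) (0, 81)]  |A|=1287.8818
3. ⊥bis P7·P1 via (13.565,56.285): [(0, 29.3614) (19.2155, 41.875) (3.8737, 81) (0, 81)]  |A|=571.9091
4. ⊥bis P7·P2 via (13.05,34.26): [(0, 29.3614) (19.2155, 41.875) (3.8737, 81) (0, 81)]  |A|=571.9091
5. ⊥bis P7·P3 via (11.57,39.62): [(0, 33.9695) (18.7288, 43.1162) (3.8737, 81) (0, 81)]  |A|=513.7873
6. ⊥bis P7·P4 via (9.105,51.14): [(0, 33.9695) (1.8194, 34.8581) (12.5572, 58.8551) (3.8737, 81) (0, 81)]  |A|=355.2369
7. ⊥bis P7·P5 via (14.38,46.75): [(0, 33.9695) (1.8194, 34.8581) (12.5572, 58.8551) (3.8737, 81) (0, 81)]  |A|=355.2369
8. ⊥bis P7·P6 via (6.72,45.97): [(0, 44.3718) (6.8001, 45.9891) (12.5572, 58.8551) (3.8737, 81) (0, 81)]  |A|=311.9554
9. canonical 5-gon: [(0, 44.3718) (6.8001, 45.9891) (12.5572, 58.8551) (3.8737, 81) (0, 81)]
10. shoelace: 311.9554

Area of P7's cell: 311.9554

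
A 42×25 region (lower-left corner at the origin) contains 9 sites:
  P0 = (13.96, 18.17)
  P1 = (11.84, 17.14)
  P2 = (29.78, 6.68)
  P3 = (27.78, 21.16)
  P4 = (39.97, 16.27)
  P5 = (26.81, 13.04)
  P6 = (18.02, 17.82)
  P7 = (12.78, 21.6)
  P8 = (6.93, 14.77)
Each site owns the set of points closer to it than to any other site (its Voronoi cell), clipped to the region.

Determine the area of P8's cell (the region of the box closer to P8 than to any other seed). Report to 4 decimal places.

Area of P8's cell: 265.3864

1. box [0,42]×[0,25]: [(0, 0) (42, 0) (42, 25) (0, 25)]
2. ⊥bis P8·P0 via (10.445,16.47): [(0, 0) (18.4106, 0) (6.3195, 25) (0, 25)]  |A|=309.1264
3. ⊥bis P8·P1 via (9.385,15.955): [(0, 0) (17.0863, 0) (5.0191, 25) (0, 25)]  |A|=276.3172
4. ⊥bis P8·P2 via (18.355,10.725): [(0, 0) (14.5578, 0) (15.6277, 3.0218) (5.0191, 25) (0, 25)]  |A|=272.4969
5. ⊥bis P8·P3 via (17.355,17.965): [(0, 0) (14.5578, 0) (15.6277, 3.0218) (5.0191, 25) (0, 25)]  |A|=272.4969
6. ⊥bis P8·P4 via (23.45,15.52): [(0, 0) (14.5578, 0) (15.6277, 3.0218) (5.0191, 25) (0, 25)]  |A|=272.4969
7. ⊥bis P8·P5 via (16.87,13.905): [(0, 0) (14.5578, 0) (15.6277, 3.0218) (5.0191, 25) (0, 25)]  |A|=272.4969
8. ⊥bis P8·P6 via (12.475,16.295): [(0, 0) (14.5578, 0) (15.6277, 3.0218) (5.0191, 25) (0, 25)]  |A|=272.4969
9. ⊥bis P8·P7 via (9.855,18.185): [(0, 0) (14.5578, 0) (15.6277, 3.0218) (7.2187, 20.4431) (1.8983, 25) (0, 25)]  |A|=265.3864
10. canonical 6-gon: [(0, 0) (14.5578, 0) (15.6277, 3.0218) (7.2187, 20.4431) (1.8983, 25) (0, 25)]
11. shoelace: 265.3864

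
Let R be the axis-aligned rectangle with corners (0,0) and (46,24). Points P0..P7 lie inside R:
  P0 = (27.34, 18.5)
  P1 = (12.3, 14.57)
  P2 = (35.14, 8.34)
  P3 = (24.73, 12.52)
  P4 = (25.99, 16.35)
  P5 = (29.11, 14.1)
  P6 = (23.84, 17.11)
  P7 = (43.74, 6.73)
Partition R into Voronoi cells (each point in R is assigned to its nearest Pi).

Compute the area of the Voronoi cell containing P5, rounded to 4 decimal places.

Area of P5's cell: 69.2648

1. box [0,46]×[0,24]: [(0, 0) (46, 0) (46, 24) (0, 24)]
2. ⊥bis P5·P0 via (28.225,16.3): [(0, 4.9459) (0, 0) (46, 0) (46, 23.4504)]  |A|=653.1137
3. ⊥bis P5·P1 via (20.705,14.335): [(20.675, 13.2629) (20.3042, 0) (46, 0) (46, 23.4504)]  |A|=467.3402
4. ⊥bis P5·P2 via (32.125,11.22): [(42.4397, 22.0182) (20.675, 13.2629) (20.3042, 0) (21.4074, 0)]  |A|=154.8524
5. ⊥bis P5·P3 via (26.92,13.31): [(28.8941, 7.8376) (42.4397, 22.0182) (26.1435, 15.4627)]  |A|=71.1454
6. ⊥bis P5·P4 via (27.55,15.225): [(26.6696, 14.0042) (28.8941, 7.8376) (42.4397, 22.0182) (28.3662, 16.3568)]  |A|=69.2893
7. ⊥bis P5·P6 via (26.475,15.605): [(26.6696, 14.0042) (28.8941, 7.8376) (42.4397, 22.0182) (28.3662, 16.3568)]  |A|=69.2893
8. ⊥bis P5·P7 via (36.425,10.415): [(26.6696, 14.0042) (28.8941, 7.8376) (42.0811, 21.6428) (42.2271, 21.9327) (28.3662, 16.3568)]  |A|=69.2648
9. canonical 5-gon: [(26.6696, 14.0042) (28.8941, 7.8376) (42.0811, 21.6428) (42.2271, 21.9327) (28.3662, 16.3568)]
10. shoelace: 69.2648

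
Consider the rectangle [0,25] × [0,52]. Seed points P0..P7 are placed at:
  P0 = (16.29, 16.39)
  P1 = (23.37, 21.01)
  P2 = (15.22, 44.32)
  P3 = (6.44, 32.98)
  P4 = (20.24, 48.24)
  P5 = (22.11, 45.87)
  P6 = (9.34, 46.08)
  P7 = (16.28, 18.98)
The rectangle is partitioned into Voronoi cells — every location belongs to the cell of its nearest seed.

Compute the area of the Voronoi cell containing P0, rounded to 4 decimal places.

Area of P0's cell: 426.0779

1. box [0,25]×[0,52]: [(0, 0) (25, 0) (25, 52) (0, 52)]
2. ⊥bis P0·P1 via (19.83,18.7): [(0, 49.0888) (0, 0) (25, 0) (25, 10.7771)]  |A|=748.3247
3. ⊥bis P0·P2 via (15.755,30.355): [(12.3107, 30.223) (0, 29.7514) (0, 0) (25, 0) (25, 10.7771)]  |A|=629.296
4. ⊥bis P0·P3 via (11.365,24.685): [(14.6513, 26.6362) (0, 17.9372) (0, 0) (25, 0) (25, 10.7771)]  |A|=520.119
5. ⊥bis P0·P4 via (18.265,32.315): [(14.6513, 26.6362) (0, 17.9372) (0, 0) (25, 0) (25, 10.7771)]  |A|=520.119
6. ⊥bis P0·P5 via (19.2,31.13): [(14.6513, 26.6362) (0, 17.9372) (0, 0) (25, 0) (25, 10.7771)]  |A|=520.119
7. ⊥bis P0·P6 via (12.815,31.235): [(14.6513, 26.6362) (0, 17.9372) (0, 0) (25, 0) (25, 10.7771)]  |A|=520.119
8. ⊥bis P0·P7 via (16.285,17.685): [(20.4818, 17.7012) (0, 17.6221) (0, 0) (25, 0) (25, 10.7771)]  |A|=426.0779
9. canonical 5-gon: [(20.4818, 17.7012) (0, 17.6221) (0, 0) (25, 0) (25, 10.7771)]
10. shoelace: 426.0779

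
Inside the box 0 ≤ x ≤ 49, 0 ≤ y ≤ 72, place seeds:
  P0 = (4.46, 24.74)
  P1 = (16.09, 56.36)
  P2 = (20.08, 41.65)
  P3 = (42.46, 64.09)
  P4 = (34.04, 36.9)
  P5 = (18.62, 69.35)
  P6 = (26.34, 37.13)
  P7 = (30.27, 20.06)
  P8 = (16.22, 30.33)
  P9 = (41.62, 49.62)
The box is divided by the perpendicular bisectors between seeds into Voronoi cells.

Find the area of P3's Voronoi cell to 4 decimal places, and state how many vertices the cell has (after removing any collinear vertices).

1. box [0,49]×[0,72]: [(0, 0) (49, 0) (49, 72) (0, 72)]
2. ⊥bis P3·P0 via (23.46,44.415): [(0, 67.0701) (49, 19.7512) (49, 72) (0, 72)]  |A|=1400.8767
3. ⊥bis P3·P1 via (29.275,60.225): [(38.0355, 30.3395) (49, 19.7512) (49, 72) (25.8233, 72)]  |A|=769.2162
4. ⊥bis P3·P2 via (31.27,52.87): [(31.4975, 52.6431) (49, 35.1874) (49, 72) (25.8233, 72)]  |A|=546.4702
5. ⊥bis P3·P4 via (38.25,50.495): [(31.4975, 52.6431) (31.5805, 52.5604) (49, 47.166) (49, 72) (25.8233, 72)]  |A|=442.1392
6. ⊥bis P3·P5 via (30.54,66.72): [(29.1791, 60.5521) (31.4975, 52.6431) (31.5805, 52.5604) (49, 47.166) (49, 72) (31.705, 72)]  |A|=408.4729
7. ⊥bis P3·P6 via (34.4,50.61): [(29.1791, 60.5521) (31.4975, 52.6431) (31.5805, 52.5604) (49, 47.166) (49, 72) (31.705, 72)]  |A|=408.4729
8. ⊥bis P3·P7 via (36.365,42.075): [(29.1791, 60.5521) (31.4975, 52.6431) (31.5805, 52.5604) (49, 47.166) (49, 72) (31.705, 72)]  |A|=408.4729
9. ⊥bis P3·P8 via (29.34,47.21): [(29.1791, 60.5521) (31.4975, 52.6431) (31.5805, 52.5604) (49, 47.166) (49, 72) (31.705, 72)]  |A|=408.4729
10. ⊥bis P3·P9 via (42.04,56.855): [(29.1791, 60.5521) (30.059, 57.5505) (49, 56.451) (49, 72) (31.705, 72)]  |A|=281.0365
11. canonical 5-gon: [(29.1791, 60.5521) (30.059, 57.5505) (49, 56.451) (49, 72) (31.705, 72)]
12. shoelace: 281.0365

Area of P3's cell: 281.0365 (5 vertices)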